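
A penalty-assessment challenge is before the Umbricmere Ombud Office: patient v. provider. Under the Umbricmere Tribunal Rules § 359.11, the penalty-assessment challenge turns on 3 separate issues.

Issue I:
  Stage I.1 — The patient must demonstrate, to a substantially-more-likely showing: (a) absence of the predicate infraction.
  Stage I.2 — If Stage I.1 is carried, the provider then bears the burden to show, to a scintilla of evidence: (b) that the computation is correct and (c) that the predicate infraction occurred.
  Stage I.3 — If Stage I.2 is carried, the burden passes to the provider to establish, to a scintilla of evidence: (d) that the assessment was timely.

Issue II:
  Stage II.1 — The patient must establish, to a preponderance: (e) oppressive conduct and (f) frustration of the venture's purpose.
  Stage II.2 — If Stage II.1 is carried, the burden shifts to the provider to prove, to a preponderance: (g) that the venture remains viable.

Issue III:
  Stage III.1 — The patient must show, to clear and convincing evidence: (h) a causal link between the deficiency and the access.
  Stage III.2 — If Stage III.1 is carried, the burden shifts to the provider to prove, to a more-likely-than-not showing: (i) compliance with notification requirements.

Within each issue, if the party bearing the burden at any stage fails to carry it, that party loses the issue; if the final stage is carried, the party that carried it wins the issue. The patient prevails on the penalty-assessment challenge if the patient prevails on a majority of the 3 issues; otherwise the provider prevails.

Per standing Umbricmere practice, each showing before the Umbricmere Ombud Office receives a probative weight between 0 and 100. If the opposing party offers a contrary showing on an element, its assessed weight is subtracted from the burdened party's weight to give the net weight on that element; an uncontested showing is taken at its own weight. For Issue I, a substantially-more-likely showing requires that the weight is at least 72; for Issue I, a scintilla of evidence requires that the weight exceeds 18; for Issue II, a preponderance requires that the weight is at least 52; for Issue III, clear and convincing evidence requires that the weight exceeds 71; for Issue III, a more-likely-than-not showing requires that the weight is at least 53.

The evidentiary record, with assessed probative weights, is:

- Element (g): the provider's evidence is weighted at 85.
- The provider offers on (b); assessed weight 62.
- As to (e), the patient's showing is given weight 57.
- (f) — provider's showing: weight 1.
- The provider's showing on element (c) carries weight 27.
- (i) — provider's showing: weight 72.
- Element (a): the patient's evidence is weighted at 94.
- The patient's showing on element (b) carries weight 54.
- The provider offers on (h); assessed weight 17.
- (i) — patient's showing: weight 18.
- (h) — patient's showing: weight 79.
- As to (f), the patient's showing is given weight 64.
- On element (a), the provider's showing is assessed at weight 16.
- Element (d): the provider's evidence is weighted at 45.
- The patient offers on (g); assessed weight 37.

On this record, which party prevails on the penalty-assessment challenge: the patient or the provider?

patient

— Issue I —
Stage I.1 — burden on patient; standard: a substantially-more-likely showing (weight is at least 72).
    (a): 94 − 16 = 78 ≥ 72 [met]
  All elements met. The burden passes to the provider.
Stage I.2 — burden on provider; standard: a scintilla of evidence (weight exceeds 18).
    (b): 62 − 54 = 8 ≤ 18 [not met]
    (c): 27 > 18 [met]
  The provider does not carry Stage I.2.
So the patient prevails on this issue.
— Issue II —
At Stage II.1 the patient must meet a preponderance (weight is at least 52): on (e) the weight is 57, ≥ 52, so (e) meets the standard; on (f) the weight is 64 less the opposing 1 gives net 63, ≥ 52, so (f) meets the standard.
  Stage II.1 is satisfied; the onus moves to the provider.
At Stage II.2 the provider must meet a preponderance (weight is at least 52): on (g) the weight is 85 less the opposing 37 gives net 48, which does not reach 52, so (g) does not meet the standard.
  The provider does not carry Stage II.2.
The patient prevails on this issue.
— Issue III —
At Stage III.1 the patient must meet clear and convincing evidence (weight exceeds 71): on (h) the weight is 79 less the opposing 17 gives net 62, ≤ 71, so (h) does not meet the standard.
  The patient does not carry Stage III.1.
The analysis ends at Stage III.1; the provider prevails on this issue.
Per-issue: Issue I → patient; Issue II → patient; Issue III → provider. The patient must prevail on a majority of issues; overall, the patient prevails.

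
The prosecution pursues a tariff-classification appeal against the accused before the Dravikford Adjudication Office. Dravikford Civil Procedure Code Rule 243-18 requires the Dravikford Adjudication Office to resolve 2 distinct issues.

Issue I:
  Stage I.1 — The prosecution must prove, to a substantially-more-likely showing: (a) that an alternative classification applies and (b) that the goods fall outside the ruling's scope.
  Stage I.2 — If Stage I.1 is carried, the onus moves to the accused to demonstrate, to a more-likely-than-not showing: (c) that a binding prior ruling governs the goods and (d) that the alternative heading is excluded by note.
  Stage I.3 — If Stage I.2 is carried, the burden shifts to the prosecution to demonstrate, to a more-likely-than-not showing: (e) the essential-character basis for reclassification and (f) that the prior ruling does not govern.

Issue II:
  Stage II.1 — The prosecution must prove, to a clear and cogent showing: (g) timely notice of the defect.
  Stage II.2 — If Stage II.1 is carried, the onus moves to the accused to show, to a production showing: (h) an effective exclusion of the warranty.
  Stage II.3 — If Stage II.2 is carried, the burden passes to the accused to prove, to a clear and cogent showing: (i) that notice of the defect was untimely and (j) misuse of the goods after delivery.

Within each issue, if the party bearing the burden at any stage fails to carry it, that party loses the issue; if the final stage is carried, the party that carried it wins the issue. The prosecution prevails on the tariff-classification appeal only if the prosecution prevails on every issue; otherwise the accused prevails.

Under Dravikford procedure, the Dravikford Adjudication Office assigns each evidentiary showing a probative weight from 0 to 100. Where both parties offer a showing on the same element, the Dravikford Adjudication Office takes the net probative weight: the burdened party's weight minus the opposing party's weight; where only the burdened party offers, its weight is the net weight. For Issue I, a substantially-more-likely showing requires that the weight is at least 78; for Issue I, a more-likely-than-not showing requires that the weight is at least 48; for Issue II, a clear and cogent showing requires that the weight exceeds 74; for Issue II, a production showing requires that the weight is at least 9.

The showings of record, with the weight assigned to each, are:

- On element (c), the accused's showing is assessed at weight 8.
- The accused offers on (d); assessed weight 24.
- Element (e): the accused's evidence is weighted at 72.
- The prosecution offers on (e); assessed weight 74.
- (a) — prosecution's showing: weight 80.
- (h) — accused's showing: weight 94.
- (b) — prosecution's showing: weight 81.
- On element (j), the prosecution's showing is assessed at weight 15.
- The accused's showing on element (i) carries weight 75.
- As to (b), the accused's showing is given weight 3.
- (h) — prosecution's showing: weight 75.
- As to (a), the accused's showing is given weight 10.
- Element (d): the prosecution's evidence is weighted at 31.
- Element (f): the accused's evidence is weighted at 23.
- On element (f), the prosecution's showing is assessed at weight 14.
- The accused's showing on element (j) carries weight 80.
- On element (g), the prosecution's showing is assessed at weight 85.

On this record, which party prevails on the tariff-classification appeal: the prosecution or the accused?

accused

— Issue I —
Stage I.1 — burden on prosecution; standard: a substantially-more-likely showing (weight is at least 78).
    (a): 80 − 10 = 70 < 78 [not met]
    (b): 81 − 3 = 78 ≥ 78 [met]
  Stage I.1 not carried; the prosecution fails its burden.
The analysis ends at Stage I.1; the accused prevails on this issue.
— Issue II —
At Stage II.1 the prosecution must meet a clear and cogent showing (weight exceeds 74): on (g) the weight is 85, which does exceed 74, so (g) meets the standard.
  All elements met. The burden passes to the accused.
At Stage II.2 the accused must meet a production showing (weight is at least 9): on (h) the weight is 94 less the opposing 75 gives net 19, ≥ 9, so (h) meets the standard.
  All elements met. The accused retains the burden for Stage II.3.
At Stage II.3 the accused must meet a clear and cogent showing (weight exceeds 74): on (i) the weight is 75, > 74, so (i) meets the standard; on (j) the weight is 80 less the opposing 15 gives net 65, ≤ 74, so (j) does not meet the standard.
  Not every element is met, so the accused fails to carry Stage II.3.
So the prosecution prevails on this issue.
Per-issue: Issue I → accused; Issue II → prosecution. The prosecution must prevail on every issue; overall, the accused prevails.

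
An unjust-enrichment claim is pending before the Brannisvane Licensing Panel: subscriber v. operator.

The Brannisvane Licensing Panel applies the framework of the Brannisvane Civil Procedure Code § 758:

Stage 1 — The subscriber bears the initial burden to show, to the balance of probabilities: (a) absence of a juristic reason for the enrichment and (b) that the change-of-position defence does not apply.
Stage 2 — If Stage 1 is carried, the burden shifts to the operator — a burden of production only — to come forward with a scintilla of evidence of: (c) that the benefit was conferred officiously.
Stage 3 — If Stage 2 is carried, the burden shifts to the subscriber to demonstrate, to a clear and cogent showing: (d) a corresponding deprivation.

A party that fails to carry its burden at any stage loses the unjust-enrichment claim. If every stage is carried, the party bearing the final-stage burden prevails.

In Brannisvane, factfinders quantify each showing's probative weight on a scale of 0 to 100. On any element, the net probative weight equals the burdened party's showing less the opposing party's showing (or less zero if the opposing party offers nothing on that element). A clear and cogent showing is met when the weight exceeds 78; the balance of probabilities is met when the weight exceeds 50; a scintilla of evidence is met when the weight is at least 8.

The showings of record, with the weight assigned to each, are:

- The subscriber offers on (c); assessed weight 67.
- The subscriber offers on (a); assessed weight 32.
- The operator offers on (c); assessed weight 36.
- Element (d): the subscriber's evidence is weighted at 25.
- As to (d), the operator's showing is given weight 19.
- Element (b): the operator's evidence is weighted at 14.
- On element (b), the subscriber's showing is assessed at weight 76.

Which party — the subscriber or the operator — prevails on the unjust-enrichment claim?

operator

At Stage 1 the subscriber must meet the balance of probabilities (weight exceeds 50): on (a) the weight is 32, ≤ 50, so (a) does not meet the standard; on (b) the weight is 76 less the opposing 14 gives net 62, > 50, so (b) meets the standard.
  Not every element is met, so the subscriber fails to carry Stage 1.
The analysis ends at Stage 1; the operator prevails.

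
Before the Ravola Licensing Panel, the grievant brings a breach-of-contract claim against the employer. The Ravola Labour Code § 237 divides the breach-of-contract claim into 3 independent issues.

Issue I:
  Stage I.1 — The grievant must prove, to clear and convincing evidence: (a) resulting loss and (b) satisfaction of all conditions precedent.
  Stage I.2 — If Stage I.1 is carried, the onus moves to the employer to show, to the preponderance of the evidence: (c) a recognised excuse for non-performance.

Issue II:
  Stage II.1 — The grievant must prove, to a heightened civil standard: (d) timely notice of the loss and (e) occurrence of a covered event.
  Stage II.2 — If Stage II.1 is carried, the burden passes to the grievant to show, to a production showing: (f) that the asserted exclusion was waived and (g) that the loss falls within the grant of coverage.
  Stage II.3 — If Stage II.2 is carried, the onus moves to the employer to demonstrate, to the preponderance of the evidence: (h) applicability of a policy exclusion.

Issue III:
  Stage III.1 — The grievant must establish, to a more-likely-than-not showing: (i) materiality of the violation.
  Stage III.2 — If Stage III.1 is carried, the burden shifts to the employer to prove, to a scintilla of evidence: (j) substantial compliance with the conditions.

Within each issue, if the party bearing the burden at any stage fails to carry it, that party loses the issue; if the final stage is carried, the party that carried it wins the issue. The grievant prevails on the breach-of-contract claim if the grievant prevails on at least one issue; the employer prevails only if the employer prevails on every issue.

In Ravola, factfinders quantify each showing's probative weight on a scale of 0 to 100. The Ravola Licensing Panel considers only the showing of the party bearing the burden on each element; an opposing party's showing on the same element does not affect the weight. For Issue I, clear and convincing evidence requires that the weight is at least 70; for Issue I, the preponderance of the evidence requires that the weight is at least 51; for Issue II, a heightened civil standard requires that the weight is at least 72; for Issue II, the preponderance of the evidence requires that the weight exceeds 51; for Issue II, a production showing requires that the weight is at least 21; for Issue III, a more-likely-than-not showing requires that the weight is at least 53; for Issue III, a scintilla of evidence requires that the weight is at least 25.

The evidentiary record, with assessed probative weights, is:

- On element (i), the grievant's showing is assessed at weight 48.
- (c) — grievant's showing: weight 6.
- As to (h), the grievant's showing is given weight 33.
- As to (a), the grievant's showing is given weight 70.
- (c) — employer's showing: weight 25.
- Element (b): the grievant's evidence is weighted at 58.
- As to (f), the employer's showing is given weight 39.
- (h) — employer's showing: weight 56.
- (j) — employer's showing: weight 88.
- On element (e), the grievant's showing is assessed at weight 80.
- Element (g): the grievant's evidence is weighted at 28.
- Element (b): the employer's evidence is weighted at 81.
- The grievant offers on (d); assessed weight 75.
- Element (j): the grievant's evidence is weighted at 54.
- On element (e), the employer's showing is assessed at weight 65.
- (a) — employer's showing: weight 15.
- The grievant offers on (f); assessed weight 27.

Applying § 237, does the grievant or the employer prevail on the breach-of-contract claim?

employer

— Issue I —
Stage I.1 (grievant, clear and convincing evidence, weight is at least 70): (a) 70 (employer's 15 disregarded) ≥ 70 — meets; (b) 58 (employer's 81 disregarded) < 70 — fails.
  Stage I.1 not carried; the grievant fails its burden.
So the employer prevails on this issue.
— Issue II —
Stage II.1 — burden on grievant; standard: a heightened civil standard (weight is at least 72).
    (d): 75 ≥ 72 [met]
    (e): 80 (employer's 65 disregarded) ≥ 72 [met]
  Stage II.1 carried; the burden remains with the grievant.
Stage II.2 — burden on grievant; standard: a production showing (weight is at least 21).
    (f): 27 (employer's 39 disregarded) ≥ 21 [met]
    (g): 28 ≥ 21 [met]
  Stage II.2 is satisfied; the onus moves to the employer.
Stage II.3 — burden on employer; standard: the preponderance of the evidence (weight exceeds 51).
    (h): 56 (grievant's 33 disregarded) > 51 [met]
  All elements met at the final stage.
Every stage carried; the employer prevails on this issue.
— Issue III —
Stage III.1 — burden on grievant; standard: a more-likely-than-not showing (weight is at least 53).
    (i): 48 < 53 [not met]
  Stage III.1 not carried; the grievant fails its burden.
So the employer prevails on this issue.
Per-issue: Issue I → employer; Issue II → employer; Issue III → employer. The grievant must prevail on at least one issue; overall, the employer prevails.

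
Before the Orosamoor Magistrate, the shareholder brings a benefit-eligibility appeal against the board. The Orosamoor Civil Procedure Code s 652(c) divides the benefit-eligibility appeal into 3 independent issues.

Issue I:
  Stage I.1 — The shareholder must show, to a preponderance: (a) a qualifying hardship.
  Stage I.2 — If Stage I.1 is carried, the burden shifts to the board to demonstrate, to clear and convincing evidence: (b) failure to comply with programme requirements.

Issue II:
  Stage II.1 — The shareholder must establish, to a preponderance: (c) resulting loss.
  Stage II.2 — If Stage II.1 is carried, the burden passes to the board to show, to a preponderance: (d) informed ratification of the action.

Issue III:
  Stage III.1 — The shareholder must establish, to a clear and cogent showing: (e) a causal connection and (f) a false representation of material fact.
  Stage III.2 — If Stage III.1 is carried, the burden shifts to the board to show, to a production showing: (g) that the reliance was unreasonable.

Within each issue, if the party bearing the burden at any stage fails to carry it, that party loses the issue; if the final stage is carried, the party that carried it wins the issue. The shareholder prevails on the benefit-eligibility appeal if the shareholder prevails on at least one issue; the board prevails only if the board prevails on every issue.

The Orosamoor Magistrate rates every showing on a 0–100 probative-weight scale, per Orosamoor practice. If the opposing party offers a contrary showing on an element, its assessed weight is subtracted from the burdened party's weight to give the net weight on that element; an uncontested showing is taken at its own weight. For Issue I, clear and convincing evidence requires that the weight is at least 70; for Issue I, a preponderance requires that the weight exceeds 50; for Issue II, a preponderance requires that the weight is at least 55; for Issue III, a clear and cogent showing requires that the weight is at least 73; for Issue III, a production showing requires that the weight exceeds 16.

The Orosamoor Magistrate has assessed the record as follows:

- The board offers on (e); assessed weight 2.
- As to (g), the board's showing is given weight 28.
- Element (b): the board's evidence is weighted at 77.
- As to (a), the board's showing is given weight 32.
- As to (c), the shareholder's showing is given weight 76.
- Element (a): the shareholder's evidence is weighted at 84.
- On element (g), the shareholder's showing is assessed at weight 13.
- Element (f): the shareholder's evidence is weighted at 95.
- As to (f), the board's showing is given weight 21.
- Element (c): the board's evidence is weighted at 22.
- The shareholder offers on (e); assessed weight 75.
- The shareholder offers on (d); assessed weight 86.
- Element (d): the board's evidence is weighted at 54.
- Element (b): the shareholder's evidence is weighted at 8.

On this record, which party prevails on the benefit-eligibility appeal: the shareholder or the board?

— Issue I —
At Stage I.1 the shareholder must meet a preponderance (weight exceeds 50): on (a) the weight is 84 less the opposing 32 gives net 52, which does exceed 50, so (a) meets the standard.
  Stage I.1 carried; the burden shifts to the board.
At Stage I.2 the board must meet clear and convincing evidence (weight is at least 70): on (b) the weight is 77 less the opposing 8 gives net 69, which does not reach 70, so (b) does not meet the standard.
  Stage I.2 not carried; the board fails its burden.
The shareholder prevails on this issue.
— Issue II —
Stage II.1 — burden on shareholder; standard: a preponderance (weight is at least 55).
    (c): 76 − 22 = 54 < 55 [not met]
  Not every element is met, so the shareholder fails to carry Stage II.1.
The board prevails on this issue.
— Issue III —
Stage III.1 — burden on shareholder; standard: a clear and cogent showing (weight is at least 73).
    (e): 75 − 2 = 73 ≥ 73 [met]
    (f): 95 − 21 = 74 ≥ 73 [met]
  The shareholder carries Stage III.1; the board now bears the burden.
Stage III.2 — burden on board; standard: a production showing (weight exceeds 16).
    (g): 28 − 13 = 15 ≤ 16 [not met]
  Not every element is met, so the board fails to carry Stage III.2.
So the shareholder prevails on this issue.
Per-issue: Issue I → shareholder; Issue II → board; Issue III → shareholder. The shareholder must prevail on at least one issue; overall, the shareholder prevails.

shareholder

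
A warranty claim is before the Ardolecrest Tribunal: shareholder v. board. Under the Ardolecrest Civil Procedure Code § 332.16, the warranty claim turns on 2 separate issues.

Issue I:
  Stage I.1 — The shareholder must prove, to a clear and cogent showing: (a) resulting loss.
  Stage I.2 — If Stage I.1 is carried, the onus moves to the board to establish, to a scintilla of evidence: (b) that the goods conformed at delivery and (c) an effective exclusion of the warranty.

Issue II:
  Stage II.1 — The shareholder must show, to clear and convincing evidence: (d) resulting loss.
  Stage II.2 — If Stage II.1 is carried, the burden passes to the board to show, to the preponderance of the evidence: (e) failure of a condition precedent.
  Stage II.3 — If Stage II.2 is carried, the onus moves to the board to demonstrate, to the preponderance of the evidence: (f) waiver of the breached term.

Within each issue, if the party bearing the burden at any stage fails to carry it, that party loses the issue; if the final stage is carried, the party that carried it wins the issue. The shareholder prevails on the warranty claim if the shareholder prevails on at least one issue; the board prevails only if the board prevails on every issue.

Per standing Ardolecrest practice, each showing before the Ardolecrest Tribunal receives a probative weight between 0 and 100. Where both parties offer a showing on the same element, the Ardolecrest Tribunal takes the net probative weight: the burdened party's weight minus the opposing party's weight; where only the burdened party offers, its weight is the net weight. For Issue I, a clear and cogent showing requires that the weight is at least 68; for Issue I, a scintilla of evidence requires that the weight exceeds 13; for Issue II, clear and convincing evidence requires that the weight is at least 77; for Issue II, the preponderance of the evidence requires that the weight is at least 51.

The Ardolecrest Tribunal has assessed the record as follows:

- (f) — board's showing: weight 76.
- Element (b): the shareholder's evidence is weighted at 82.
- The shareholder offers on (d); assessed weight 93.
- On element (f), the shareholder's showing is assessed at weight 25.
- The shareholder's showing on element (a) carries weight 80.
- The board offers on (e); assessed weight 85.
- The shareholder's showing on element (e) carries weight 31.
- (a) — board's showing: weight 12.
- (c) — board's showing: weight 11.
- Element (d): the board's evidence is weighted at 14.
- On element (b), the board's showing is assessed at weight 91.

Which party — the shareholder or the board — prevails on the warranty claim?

— Issue I —
At Stage I.1 the shareholder must meet a clear and cogent showing (weight is at least 68): on (a) the weight is 80 less the opposing 12 gives net 68, which does reach 68, so (a) meets the standard.
  The shareholder carries Stage I.1; the board now bears the burden.
At Stage I.2 the board must meet a scintilla of evidence (weight exceeds 13): on (b) the weight is 91 less the opposing 82 gives net 9, which does not exceed 13, so (b) does not meet the standard; on (c) the weight is 11, ≤ 13, so (c) does not meet the standard.
  Stage I.2 not carried; the board fails its burden.
So the shareholder prevails on this issue.
— Issue II —
Stage II.1 (shareholder, clear and convincing evidence, weight is at least 77): (d) net 93−14=79 ≥ 77 — meets.
  All elements met. The burden passes to the board.
Stage II.2 (board, the preponderance of the evidence, weight is at least 51): (e) net 85−31=54 ≥ 51 — meets.
  Stage II.2 carried; the burden remains with the board.
Stage II.3 (board, the preponderance of the evidence, weight is at least 51): (f) net 76−25=51 ≥ 51 — meets.
  The board carries the last stage.
All stages carried — the board prevails on this issue.
Per-issue: Issue I → shareholder; Issue II → board. The shareholder must prevail on at least one issue; overall, the shareholder prevails.

shareholder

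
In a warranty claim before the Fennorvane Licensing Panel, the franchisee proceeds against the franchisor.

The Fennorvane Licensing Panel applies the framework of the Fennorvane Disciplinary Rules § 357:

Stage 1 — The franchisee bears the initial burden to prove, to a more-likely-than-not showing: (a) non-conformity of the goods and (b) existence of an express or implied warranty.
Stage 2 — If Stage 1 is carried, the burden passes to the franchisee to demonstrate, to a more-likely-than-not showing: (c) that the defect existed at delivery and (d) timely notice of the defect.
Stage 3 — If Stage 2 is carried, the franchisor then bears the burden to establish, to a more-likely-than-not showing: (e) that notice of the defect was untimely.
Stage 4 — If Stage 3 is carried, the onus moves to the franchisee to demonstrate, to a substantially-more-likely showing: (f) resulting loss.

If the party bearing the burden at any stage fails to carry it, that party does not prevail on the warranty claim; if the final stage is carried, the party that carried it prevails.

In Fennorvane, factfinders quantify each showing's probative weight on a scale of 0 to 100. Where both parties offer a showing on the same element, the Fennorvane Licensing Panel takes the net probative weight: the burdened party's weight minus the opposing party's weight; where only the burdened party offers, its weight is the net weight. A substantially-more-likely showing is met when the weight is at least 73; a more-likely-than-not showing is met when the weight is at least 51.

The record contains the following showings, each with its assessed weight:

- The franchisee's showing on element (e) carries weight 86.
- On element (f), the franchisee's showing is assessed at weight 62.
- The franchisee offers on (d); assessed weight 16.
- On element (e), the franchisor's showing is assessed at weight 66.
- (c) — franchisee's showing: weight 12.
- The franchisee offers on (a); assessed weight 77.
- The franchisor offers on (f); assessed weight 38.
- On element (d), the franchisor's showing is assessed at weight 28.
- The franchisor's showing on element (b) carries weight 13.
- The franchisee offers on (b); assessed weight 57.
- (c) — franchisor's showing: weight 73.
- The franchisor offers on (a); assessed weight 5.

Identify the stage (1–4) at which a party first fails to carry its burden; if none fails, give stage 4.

Stage 1 (franchisee, a more-likely-than-not showing, weight is at least 51): (a) net 77−5=72 ≥ 51 — meets; (b) net 57−13=44 < 51 — fails.
  Not every element is met, so the franchisee fails to carry Stage 1.
So the franchisor prevails.

stage 1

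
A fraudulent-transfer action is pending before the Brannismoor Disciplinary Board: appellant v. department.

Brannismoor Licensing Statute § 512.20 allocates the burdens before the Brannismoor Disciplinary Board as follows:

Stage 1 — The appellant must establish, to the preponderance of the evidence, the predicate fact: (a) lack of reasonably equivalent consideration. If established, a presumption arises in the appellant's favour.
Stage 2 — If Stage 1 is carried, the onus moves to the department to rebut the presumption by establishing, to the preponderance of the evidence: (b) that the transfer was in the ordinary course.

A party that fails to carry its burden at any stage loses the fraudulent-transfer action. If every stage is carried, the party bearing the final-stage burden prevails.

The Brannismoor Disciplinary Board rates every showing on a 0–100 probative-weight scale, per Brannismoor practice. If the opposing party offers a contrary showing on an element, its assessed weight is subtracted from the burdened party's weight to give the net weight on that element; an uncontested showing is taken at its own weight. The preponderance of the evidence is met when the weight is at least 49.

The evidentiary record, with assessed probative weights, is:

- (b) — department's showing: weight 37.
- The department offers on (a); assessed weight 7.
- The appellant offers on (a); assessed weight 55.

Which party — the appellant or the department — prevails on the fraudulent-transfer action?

department

Stage 1 — burden on appellant; standard: the preponderance of the evidence (weight is at least 49).
    (a): 55 − 7 = 48 < 49 [not met]
  Not every element is met, so the appellant fails to carry Stage 1.
The department prevails.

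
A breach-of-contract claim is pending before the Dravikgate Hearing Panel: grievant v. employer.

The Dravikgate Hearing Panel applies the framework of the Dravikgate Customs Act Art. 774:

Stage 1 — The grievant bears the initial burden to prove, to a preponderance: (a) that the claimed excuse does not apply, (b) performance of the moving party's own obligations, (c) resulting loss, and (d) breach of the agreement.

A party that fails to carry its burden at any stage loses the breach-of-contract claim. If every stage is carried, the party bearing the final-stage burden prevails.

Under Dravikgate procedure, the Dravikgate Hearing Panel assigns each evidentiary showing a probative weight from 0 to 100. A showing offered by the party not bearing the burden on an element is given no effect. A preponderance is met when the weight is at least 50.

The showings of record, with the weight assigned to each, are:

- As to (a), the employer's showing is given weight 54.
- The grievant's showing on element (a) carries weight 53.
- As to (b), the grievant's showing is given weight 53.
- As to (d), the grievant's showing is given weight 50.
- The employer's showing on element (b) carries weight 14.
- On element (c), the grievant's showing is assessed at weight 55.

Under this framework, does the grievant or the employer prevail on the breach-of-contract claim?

grievant

At Stage 1 the grievant must meet a preponderance (weight is at least 50): on (a) the weight is 53 (the employer's 54 is given no effect), which does reach 50, so (a) meets the standard; on (b) the weight is 53 (the employer's 14 is given no effect), ≥ 50, so (b) meets the standard; on (c) the weight is 55, which does reach 50, so (c) meets the standard; on (d) the weight is 50, ≥ 50, so (d) meets the standard.
  Stage 1 carried; the final stage is satisfied.
Every stage carried; the grievant prevails.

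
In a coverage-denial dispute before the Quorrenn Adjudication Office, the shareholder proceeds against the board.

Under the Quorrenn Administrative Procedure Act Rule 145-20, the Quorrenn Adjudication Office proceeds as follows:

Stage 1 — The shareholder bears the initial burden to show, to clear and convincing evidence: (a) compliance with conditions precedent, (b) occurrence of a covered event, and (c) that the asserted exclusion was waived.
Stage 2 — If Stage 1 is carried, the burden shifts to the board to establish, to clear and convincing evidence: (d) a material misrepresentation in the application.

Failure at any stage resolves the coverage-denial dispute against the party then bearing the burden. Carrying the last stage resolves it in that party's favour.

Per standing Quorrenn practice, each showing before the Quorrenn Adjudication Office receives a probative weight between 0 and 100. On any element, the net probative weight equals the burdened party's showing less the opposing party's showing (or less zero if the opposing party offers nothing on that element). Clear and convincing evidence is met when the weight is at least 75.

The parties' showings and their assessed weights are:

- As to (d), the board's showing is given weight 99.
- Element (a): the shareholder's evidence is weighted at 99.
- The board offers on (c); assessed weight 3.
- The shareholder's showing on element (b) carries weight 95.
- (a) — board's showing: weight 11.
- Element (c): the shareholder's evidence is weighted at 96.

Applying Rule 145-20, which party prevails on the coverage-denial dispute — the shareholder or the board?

board

At Stage 1 the shareholder must meet clear and convincing evidence (weight is at least 75): on (a) the weight is 99 less the opposing 11 gives net 88, ≥ 75, so (a) meets the standard; on (b) the weight is 95, which does reach 75, so (b) meets the standard; on (c) the weight is 96 less the opposing 3 gives net 93, which does reach 75, so (c) meets the standard.
  Stage 1 is satisfied; the onus moves to the board.
At Stage 2 the board must meet clear and convincing evidence (weight is at least 75): on (d) the weight is 99, which does reach 75, so (d) meets the standard.
  All elements met at the final stage.
With every stage satisfied, the board prevails.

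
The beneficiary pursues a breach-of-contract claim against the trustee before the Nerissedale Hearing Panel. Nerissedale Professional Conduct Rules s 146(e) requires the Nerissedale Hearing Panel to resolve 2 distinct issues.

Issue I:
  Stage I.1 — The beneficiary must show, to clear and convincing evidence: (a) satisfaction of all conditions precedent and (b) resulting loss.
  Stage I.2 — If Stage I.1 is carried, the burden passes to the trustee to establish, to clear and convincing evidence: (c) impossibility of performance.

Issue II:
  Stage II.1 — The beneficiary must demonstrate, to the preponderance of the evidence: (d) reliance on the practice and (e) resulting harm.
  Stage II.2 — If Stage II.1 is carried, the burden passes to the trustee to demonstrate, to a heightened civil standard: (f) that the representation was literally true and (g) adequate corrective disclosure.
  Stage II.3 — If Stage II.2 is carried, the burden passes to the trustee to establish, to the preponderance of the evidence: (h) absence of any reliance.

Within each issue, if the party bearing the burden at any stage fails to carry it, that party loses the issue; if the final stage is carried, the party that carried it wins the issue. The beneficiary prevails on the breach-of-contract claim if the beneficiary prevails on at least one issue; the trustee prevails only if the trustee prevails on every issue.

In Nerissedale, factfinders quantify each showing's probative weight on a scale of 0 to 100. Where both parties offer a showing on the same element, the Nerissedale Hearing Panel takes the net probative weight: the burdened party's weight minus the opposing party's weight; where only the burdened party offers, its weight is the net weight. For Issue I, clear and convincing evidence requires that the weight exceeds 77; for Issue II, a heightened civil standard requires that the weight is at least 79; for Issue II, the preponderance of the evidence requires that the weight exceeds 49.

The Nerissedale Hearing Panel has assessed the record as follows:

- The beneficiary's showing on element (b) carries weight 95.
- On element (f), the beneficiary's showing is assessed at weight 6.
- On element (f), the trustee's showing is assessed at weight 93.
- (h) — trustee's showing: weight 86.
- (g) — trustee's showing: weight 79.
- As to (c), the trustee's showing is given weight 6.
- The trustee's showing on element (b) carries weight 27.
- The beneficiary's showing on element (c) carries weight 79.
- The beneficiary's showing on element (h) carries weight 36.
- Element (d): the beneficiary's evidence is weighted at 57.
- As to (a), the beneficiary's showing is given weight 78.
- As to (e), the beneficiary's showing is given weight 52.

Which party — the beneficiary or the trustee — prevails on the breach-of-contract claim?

— Issue I —
Stage I.1 — burden on beneficiary; standard: clear and convincing evidence (weight exceeds 77).
    (a): 78 > 77 [met]
    (b): 95 − 27 = 68 ≤ 77 [not met]
  Not every element is met, so the beneficiary fails to carry Stage I.1.
The trustee prevails on this issue.
— Issue II —
Stage II.1 — burden on beneficiary; standard: the preponderance of the evidence (weight exceeds 49).
    (d): 57 > 49 [met]
    (e): 52 > 49 [met]
  Stage II.1 carried; the burden shifts to the trustee.
Stage II.2 — burden on trustee; standard: a heightened civil standard (weight is at least 79).
    (f): 93 − 6 = 87 ≥ 79 [met]
    (g): 79 ≥ 79 [met]
  All elements met. The trustee retains the burden for Stage II.3.
Stage II.3 — burden on trustee; standard: the preponderance of the evidence (weight exceeds 49).
    (h): 86 − 36 = 50 > 49 [met]
  Stage II.3 carried; the final stage is satisfied.
With every stage satisfied, the trustee prevails on this issue.
Per-issue: Issue I → trustee; Issue II → trustee. The beneficiary must prevail on at least one issue; overall, the trustee prevails.

trustee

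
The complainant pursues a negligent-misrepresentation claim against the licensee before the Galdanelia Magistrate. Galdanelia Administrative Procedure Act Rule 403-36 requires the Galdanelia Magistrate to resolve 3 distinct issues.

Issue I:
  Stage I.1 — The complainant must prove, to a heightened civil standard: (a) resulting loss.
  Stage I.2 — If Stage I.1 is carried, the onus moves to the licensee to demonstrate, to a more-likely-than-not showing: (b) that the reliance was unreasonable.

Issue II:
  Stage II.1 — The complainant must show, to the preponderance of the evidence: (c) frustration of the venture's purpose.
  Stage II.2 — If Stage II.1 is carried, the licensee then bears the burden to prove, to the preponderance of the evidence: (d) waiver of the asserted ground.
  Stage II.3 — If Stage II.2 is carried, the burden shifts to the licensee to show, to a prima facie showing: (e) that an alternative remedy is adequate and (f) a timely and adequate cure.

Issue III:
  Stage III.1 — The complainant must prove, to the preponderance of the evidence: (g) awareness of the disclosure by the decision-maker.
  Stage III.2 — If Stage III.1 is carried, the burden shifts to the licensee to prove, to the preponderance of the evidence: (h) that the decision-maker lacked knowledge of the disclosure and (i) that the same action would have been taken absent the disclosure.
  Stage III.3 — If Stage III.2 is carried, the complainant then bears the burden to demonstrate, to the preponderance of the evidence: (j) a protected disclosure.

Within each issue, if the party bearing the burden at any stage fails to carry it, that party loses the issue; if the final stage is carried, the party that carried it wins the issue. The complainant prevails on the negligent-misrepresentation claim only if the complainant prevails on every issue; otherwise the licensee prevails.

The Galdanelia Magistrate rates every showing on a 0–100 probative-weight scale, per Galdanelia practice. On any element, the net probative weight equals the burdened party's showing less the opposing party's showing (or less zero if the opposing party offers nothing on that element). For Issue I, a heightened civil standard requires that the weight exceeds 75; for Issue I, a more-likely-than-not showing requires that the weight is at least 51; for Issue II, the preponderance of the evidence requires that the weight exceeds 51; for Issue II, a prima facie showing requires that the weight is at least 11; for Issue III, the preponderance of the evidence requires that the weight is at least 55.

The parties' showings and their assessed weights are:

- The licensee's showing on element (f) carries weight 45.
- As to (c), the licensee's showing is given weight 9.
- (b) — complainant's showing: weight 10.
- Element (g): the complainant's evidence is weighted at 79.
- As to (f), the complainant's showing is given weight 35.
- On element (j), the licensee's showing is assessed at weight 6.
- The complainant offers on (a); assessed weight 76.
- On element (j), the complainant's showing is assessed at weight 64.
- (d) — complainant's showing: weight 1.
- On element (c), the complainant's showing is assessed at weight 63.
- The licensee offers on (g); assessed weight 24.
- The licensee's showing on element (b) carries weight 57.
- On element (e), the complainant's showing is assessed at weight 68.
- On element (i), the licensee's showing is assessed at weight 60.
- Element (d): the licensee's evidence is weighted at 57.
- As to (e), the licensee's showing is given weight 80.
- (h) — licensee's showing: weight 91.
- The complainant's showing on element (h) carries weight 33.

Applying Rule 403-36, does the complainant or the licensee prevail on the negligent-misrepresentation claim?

complainant

— Issue I —
Stage I.1 (complainant, a heightened civil standard, weight exceeds 75): (a) 76 > 75 — meets.
  The complainant carries Stage I.1; the licensee now bears the burden.
Stage I.2 (licensee, a more-likely-than-not showing, weight is at least 51): (b) net 57−10=47 < 51 — fails.
  The licensee does not carry Stage I.2.
So the complainant prevails on this issue.
— Issue II —
Stage II.1 — burden on complainant; standard: the preponderance of the evidence (weight exceeds 51).
    (c): 63 − 9 = 54 > 51 [met]
  All elements met. The burden passes to the licensee.
Stage II.2 — burden on licensee; standard: the preponderance of the evidence (weight exceeds 51).
    (d): 57 − 1 = 56 > 51 [met]
  All elements met. The licensee retains the burden for Stage II.3.
Stage II.3 — burden on licensee; standard: a prima facie showing (weight is at least 11).
    (e): 80 − 68 = 12 ≥ 11 [met]
    (f): 45 − 35 = 10 < 11 [not met]
  The licensee does not carry Stage II.3.
The analysis ends at Stage II.3; the complainant prevails on this issue.
— Issue III —
Stage III.1 — burden on complainant; standard: the preponderance of the evidence (weight is at least 55).
    (g): 79 − 24 = 55 ≥ 55 [met]
  Stage III.1 carried; the burden shifts to the licensee.
Stage III.2 — burden on licensee; standard: the preponderance of the evidence (weight is at least 55).
    (h): 91 − 33 = 58 ≥ 55 [met]
    (i): 60 ≥ 55 [met]
  Stage III.2 is satisfied; the onus moves to the complainant.
Stage III.3 — burden on complainant; standard: the preponderance of the evidence (weight is at least 55).
    (j): 64 − 6 = 58 ≥ 55 [met]
  The complainant carries the last stage.
Every stage carried; the complainant prevails on this issue.
Per-issue: Issue I → complainant; Issue II → complainant; Issue III → complainant. The complainant must prevail on every issue; overall, the complainant prevails.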